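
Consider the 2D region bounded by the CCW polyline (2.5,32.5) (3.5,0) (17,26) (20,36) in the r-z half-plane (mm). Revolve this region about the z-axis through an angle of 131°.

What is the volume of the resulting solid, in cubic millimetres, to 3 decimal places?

Profile (r,z), 4 vertices: (2.5,32.5) (3.5,0) (17,26) (20,36)
edge 0: (2.5,32.5)→(3.5,0)  cross = 2.5·0 − 3.5·32.5 = -113.7500; (r_i+r_j)·cross = 6·-113.7500 = -682.5000
edge 1: (3.5,0)→(17,26)  cross = 3.5·26 − 17·0 = 91.0000; (r_i+r_j)·cross = 20.5·91.0000 = 1865.5000
edge 2: (17,26)→(20,36)  cross = 17·36 − 20·26 = 92.0000; (r_i+r_j)·cross = 37·92.0000 = 3404.0000
edge 3: (20,36)→(2.5,32.5)  cross = 20·32.5 − 2.5·36 = 560.0000; (r_i+r_j)·cross = 22.5·560.0000 = 12600.0000
Σcross = 629.2500 → A = |Σcross|/2 = 314.6250 mm²
Σ(r_i+r_j)·cross = 17187.0000 → first moment M = |Σ|/6 = 2864.5000
R_c = M/A = 2864.5000/314.6250 = 9.1045 mm
θ = 131° = 2.286381 rad
V = θ·R_c·A = 2.286381·9.1045·314.6250 = 6549.339 mm³

Volume = 6549.339 mm³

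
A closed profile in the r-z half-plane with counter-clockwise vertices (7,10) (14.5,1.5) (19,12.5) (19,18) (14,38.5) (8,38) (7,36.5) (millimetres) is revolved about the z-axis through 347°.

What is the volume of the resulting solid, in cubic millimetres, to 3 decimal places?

Volume = 24972.996 mm³

Profile (r,z), 7 vertices: (7,10) (14.5,1.5) (19,12.5) (19,18) (14,38.5) (8,38) (7,36.5)
edge 0: (7,10)→(14.5,1.5)  cross = 7·1.5 − 14.5·10 = -134.5000; (r_i+r_j)·cross = 21.5·-134.5000 = -2891.7500
edge 1: (14.5,1.5)→(19,12.5)  cross = 14.5·12.5 − 19·1.5 = 152.7500; (r_i+r_j)·cross = 33.5·152.7500 = 5117.1250
edge 2: (19,12.5)→(19,18)  cross = 19·18 − 19·12.5 = 104.5000; (r_i+r_j)·cross = 38·104.5000 = 3971.0000
edge 3: (19,18)→(14,38.5)  cross = 19·38.5 − 14·18 = 479.5000; (r_i+r_j)·cross = 33·479.5000 = 15823.5000
edge 4: (14,38.5)→(8,38)  cross = 14·38 − 8·38.5 = 224.0000; (r_i+r_j)·cross = 22·224.0000 = 4928.0000
edge 5: (8,38)→(7,36.5)  cross = 8·36.5 − 7·38 = 26.0000; (r_i+r_j)·cross = 15·26.0000 = 390.0000
edge 6: (7,36.5)→(7,10)  cross = 7·10 − 7·36.5 = -185.5000; (r_i+r_j)·cross = 14·-185.5000 = -2597.0000
Σcross = 666.7500 → A = |Σcross|/2 = 333.3750 mm²
Σ(r_i+r_j)·cross = 24740.8750 → first moment M = |Σ|/6 = 4123.4792
R_c = M/A = 4123.4792/333.3750 = 12.3689 mm
θ = 347° = 6.056293 rad
V = θ·R_c·A = 6.056293·12.3689·333.3750 = 24972.996 mm³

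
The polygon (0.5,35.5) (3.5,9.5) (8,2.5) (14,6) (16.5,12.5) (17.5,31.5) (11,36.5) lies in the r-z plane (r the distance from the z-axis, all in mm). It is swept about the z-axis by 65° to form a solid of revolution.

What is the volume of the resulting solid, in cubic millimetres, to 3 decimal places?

Profile (r,z), 7 vertices: (0.5,35.5) (3.5,9.5) (8,2.5) (14,6) (16.5,12.5) (17.5,31.5) (11,36.5)
edge 0: (0.5,35.5)→(3.5,9.5)  cross = 0.5·9.5 − 3.5·35.5 = -119.5000; (r_i+r_j)·cross = 4·-119.5000 = -478.0000
edge 1: (3.5,9.5)→(8,2.5)  cross = 3.5·2.5 − 8·9.5 = -67.2500; (r_i+r_j)·cross = 11.5·-67.2500 = -773.3750
edge 2: (8,2.5)→(14,6)  cross = 8·6 − 14·2.5 = 13.0000; (r_i+r_j)·cross = 22·13.0000 = 286.0000
edge 3: (14,6)→(16.5,12.5)  cross = 14·12.5 − 16.5·6 = 76.0000; (r_i+r_j)·cross = 30.5·76.0000 = 2318.0000
edge 4: (16.5,12.5)→(17.5,31.5)  cross = 16.5·31.5 − 17.5·12.5 = 301.0000; (r_i+r_j)·cross = 34·301.0000 = 10234.0000
edge 5: (17.5,31.5)→(11,36.5)  cross = 17.5·36.5 − 11·31.5 = 292.2500; (r_i+r_j)·cross = 28.5·292.2500 = 8329.1250
edge 6: (11,36.5)→(0.5,35.5)  cross = 11·35.5 − 0.5·36.5 = 372.2500; (r_i+r_j)·cross = 11.5·372.2500 = 4280.8750
Σcross = 867.7500 → A = |Σcross|/2 = 433.8750 mm²
Σ(r_i+r_j)·cross = 24196.6250 → first moment M = |Σ|/6 = 4032.7708
R_c = M/A = 4032.7708/433.8750 = 9.2948 mm
θ = 65° = 1.134464 rad
V = θ·R_c·A = 1.134464·9.2948·433.8750 = 4575.033 mm³

Volume = 4575.033 mm³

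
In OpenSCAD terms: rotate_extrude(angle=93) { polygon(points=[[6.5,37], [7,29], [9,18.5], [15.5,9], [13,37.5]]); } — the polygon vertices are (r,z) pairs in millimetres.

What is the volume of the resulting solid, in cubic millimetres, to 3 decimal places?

Profile (r,z), 5 vertices: (6.5,37) (7,29) (9,18.5) (15.5,9) (13,37.5)
edge 0: (6.5,37)→(7,29)  cross = 6.5·29 − 7·37 = -70.5000; (r_i+r_j)·cross = 13.5·-70.5000 = -951.7500
edge 1: (7,29)→(9,18.5)  cross = 7·18.5 − 9·29 = -131.5000; (r_i+r_j)·cross = 16·-131.5000 = -2104.0000
edge 2: (9,18.5)→(15.5,9)  cross = 9·9 − 15.5·18.5 = -205.7500; (r_i+r_j)·cross = 24.5·-205.7500 = -5040.8750
edge 3: (15.5,9)→(13,37.5)  cross = 15.5·37.5 − 13·9 = 464.2500; (r_i+r_j)·cross = 28.5·464.2500 = 13231.1250
edge 4: (13,37.5)→(6.5,37)  cross = 13·37 − 6.5·37.5 = 237.2500; (r_i+r_j)·cross = 19.5·237.2500 = 4626.3750
Σcross = 293.7500 → A = |Σcross|/2 = 146.8750 mm²
Σ(r_i+r_j)·cross = 9760.8750 → first moment M = |Σ|/6 = 1626.8125
R_c = M/A = 1626.8125/146.8750 = 11.0762 mm
θ = 93° = 1.623156 rad
V = θ·R_c·A = 1.623156·11.0762·146.8750 = 2640.571 mm³

Volume = 2640.571 mm³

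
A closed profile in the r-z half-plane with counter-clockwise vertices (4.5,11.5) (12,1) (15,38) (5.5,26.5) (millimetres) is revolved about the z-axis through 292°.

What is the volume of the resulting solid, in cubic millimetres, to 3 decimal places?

Volume = 11049.336 mm³

Profile (r,z), 4 vertices: (4.5,11.5) (12,1) (15,38) (5.5,26.5)
edge 0: (4.5,11.5)→(12,1)  cross = 4.5·1 − 12·11.5 = -133.5000; (r_i+r_j)·cross = 16.5·-133.5000 = -2202.7500
edge 1: (12,1)→(15,38)  cross = 12·38 − 15·1 = 441.0000; (r_i+r_j)·cross = 27·441.0000 = 11907.0000
edge 2: (15,38)→(5.5,26.5)  cross = 15·26.5 − 5.5·38 = 188.5000; (r_i+r_j)·cross = 20.5·188.5000 = 3864.2500
edge 3: (5.5,26.5)→(4.5,11.5)  cross = 5.5·11.5 − 4.5·26.5 = -56.0000; (r_i+r_j)·cross = 10·-56.0000 = -560.0000
Σcross = 440.0000 → A = |Σcross|/2 = 220.0000 mm²
Σ(r_i+r_j)·cross = 13008.5000 → first moment M = |Σ|/6 = 2168.0833
R_c = M/A = 2168.0833/220.0000 = 9.8549 mm
θ = 292° = 5.096361 rad
V = θ·R_c·A = 5.096361·9.8549·220.0000 = 11049.336 mm³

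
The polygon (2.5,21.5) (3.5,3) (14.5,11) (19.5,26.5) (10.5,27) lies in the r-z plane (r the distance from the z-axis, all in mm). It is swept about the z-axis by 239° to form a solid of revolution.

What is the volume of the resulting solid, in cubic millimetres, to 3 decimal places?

Profile (r,z), 5 vertices: (2.5,21.5) (3.5,3) (14.5,11) (19.5,26.5) (10.5,27)
edge 0: (2.5,21.5)→(3.5,3)  cross = 2.5·3 − 3.5·21.5 = -67.7500; (r_i+r_j)·cross = 6·-67.7500 = -406.5000
edge 1: (3.5,3)→(14.5,11)  cross = 3.5·11 − 14.5·3 = -5.0000; (r_i+r_j)·cross = 18·-5.0000 = -90.0000
edge 2: (14.5,11)→(19.5,26.5)  cross = 14.5·26.5 − 19.5·11 = 169.7500; (r_i+r_j)·cross = 34·169.7500 = 5771.5000
edge 3: (19.5,26.5)→(10.5,27)  cross = 19.5·27 − 10.5·26.5 = 248.2500; (r_i+r_j)·cross = 30·248.2500 = 7447.5000
edge 4: (10.5,27)→(2.5,21.5)  cross = 10.5·21.5 − 2.5·27 = 158.2500; (r_i+r_j)·cross = 13·158.2500 = 2057.2500
Σcross = 503.5000 → A = |Σcross|/2 = 251.7500 mm²
Σ(r_i+r_j)·cross = 14779.7500 → first moment M = |Σ|/6 = 2463.2917
R_c = M/A = 2463.2917/251.7500 = 9.7847 mm
θ = 239° = 4.171337 rad
V = θ·R_c·A = 4.171337·9.7847·251.7500 = 10275.219 mm³

Volume = 10275.219 mm³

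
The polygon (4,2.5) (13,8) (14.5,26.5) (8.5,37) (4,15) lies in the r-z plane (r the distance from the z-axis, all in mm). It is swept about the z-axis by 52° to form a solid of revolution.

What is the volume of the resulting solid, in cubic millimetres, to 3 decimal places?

Volume = 1932.786 mm³

Profile (r,z), 5 vertices: (4,2.5) (13,8) (14.5,26.5) (8.5,37) (4,15)
edge 0: (4,2.5)→(13,8)  cross = 4·8 − 13·2.5 = -0.5000; (r_i+r_j)·cross = 17·-0.5000 = -8.5000
edge 1: (13,8)→(14.5,26.5)  cross = 13·26.5 − 14.5·8 = 228.5000; (r_i+r_j)·cross = 27.5·228.5000 = 6283.7500
edge 2: (14.5,26.5)→(8.5,37)  cross = 14.5·37 − 8.5·26.5 = 311.2500; (r_i+r_j)·cross = 23·311.2500 = 7158.7500
edge 3: (8.5,37)→(4,15)  cross = 8.5·15 − 4·37 = -20.5000; (r_i+r_j)·cross = 12.5·-20.5000 = -256.2500
edge 4: (4,15)→(4,2.5)  cross = 4·2.5 − 4·15 = -50.0000; (r_i+r_j)·cross = 8·-50.0000 = -400.0000
Σcross = 468.7500 → A = |Σcross|/2 = 234.3750 mm²
Σ(r_i+r_j)·cross = 12777.7500 → first moment M = |Σ|/6 = 2129.6250
R_c = M/A = 2129.6250/234.3750 = 9.0864 mm
θ = 52° = 0.907571 rad
V = θ·R_c·A = 0.907571·9.0864·234.3750 = 1932.786 mm³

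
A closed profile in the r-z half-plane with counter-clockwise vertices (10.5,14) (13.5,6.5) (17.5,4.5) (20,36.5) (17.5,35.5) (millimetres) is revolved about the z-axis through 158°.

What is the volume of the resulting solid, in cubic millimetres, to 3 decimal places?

Profile (r,z), 5 vertices: (10.5,14) (13.5,6.5) (17.5,4.5) (20,36.5) (17.5,35.5)
edge 0: (10.5,14)→(13.5,6.5)  cross = 10.5·6.5 − 13.5·14 = -120.7500; (r_i+r_j)·cross = 24·-120.7500 = -2898.0000
edge 1: (13.5,6.5)→(17.5,4.5)  cross = 13.5·4.5 − 17.5·6.5 = -53.0000; (r_i+r_j)·cross = 31·-53.0000 = -1643.0000
edge 2: (17.5,4.5)→(20,36.5)  cross = 17.5·36.5 − 20·4.5 = 548.7500; (r_i+r_j)·cross = 37.5·548.7500 = 20578.1250
edge 3: (20,36.5)→(17.5,35.5)  cross = 20·35.5 − 17.5·36.5 = 71.2500; (r_i+r_j)·cross = 37.5·71.2500 = 2671.8750
edge 4: (17.5,35.5)→(10.5,14)  cross = 17.5·14 − 10.5·35.5 = -127.7500; (r_i+r_j)·cross = 28·-127.7500 = -3577.0000
Σcross = 318.5000 → A = |Σcross|/2 = 159.2500 mm²
Σ(r_i+r_j)·cross = 15132.0000 → first moment M = |Σ|/6 = 2522.0000
R_c = M/A = 2522.0000/159.2500 = 15.8367 mm
θ = 158° = 2.757620 rad
V = θ·R_c·A = 2.757620·15.8367·159.2500 = 6954.718 mm³

Volume = 6954.718 mm³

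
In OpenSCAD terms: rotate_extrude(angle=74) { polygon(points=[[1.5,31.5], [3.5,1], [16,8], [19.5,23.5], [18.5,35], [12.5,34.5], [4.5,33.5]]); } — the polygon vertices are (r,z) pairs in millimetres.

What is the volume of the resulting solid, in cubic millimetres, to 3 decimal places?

Profile (r,z), 7 vertices: (1.5,31.5) (3.5,1) (16,8) (19.5,23.5) (18.5,35) (12.5,34.5) (4.5,33.5)
edge 0: (1.5,31.5)→(3.5,1)  cross = 1.5·1 − 3.5·31.5 = -108.7500; (r_i+r_j)·cross = 5·-108.7500 = -543.7500
edge 1: (3.5,1)→(16,8)  cross = 3.5·8 − 16·1 = 12.0000; (r_i+r_j)·cross = 19.5·12.0000 = 234.0000
edge 2: (16,8)→(19.5,23.5)  cross = 16·23.5 − 19.5·8 = 220.0000; (r_i+r_j)·cross = 35.5·220.0000 = 7810.0000
edge 3: (19.5,23.5)→(18.5,35)  cross = 19.5·35 − 18.5·23.5 = 247.7500; (r_i+r_j)·cross = 38·247.7500 = 9414.5000
edge 4: (18.5,35)→(12.5,34.5)  cross = 18.5·34.5 − 12.5·35 = 200.7500; (r_i+r_j)·cross = 31·200.7500 = 6223.2500
edge 5: (12.5,34.5)→(4.5,33.5)  cross = 12.5·33.5 − 4.5·34.5 = 263.5000; (r_i+r_j)·cross = 17·263.5000 = 4479.5000
edge 6: (4.5,33.5)→(1.5,31.5)  cross = 4.5·31.5 − 1.5·33.5 = 91.5000; (r_i+r_j)·cross = 6·91.5000 = 549.0000
Σcross = 926.7500 → A = |Σcross|/2 = 463.3750 mm²
Σ(r_i+r_j)·cross = 28166.5000 → first moment M = |Σ|/6 = 4694.4167
R_c = M/A = 4694.4167/463.3750 = 10.1309 mm
θ = 74° = 1.291544 rad
V = θ·R_c·A = 1.291544·10.1309·463.3750 = 6063.044 mm³

Volume = 6063.044 mm³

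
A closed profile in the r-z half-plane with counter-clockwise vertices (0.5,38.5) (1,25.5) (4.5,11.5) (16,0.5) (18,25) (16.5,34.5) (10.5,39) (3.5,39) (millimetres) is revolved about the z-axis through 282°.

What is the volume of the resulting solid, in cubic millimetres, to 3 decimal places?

Profile (r,z), 8 vertices: (0.5,38.5) (1,25.5) (4.5,11.5) (16,0.5) (18,25) (16.5,34.5) (10.5,39) (3.5,39)
edge 0: (0.5,38.5)→(1,25.5)  cross = 0.5·25.5 − 1·38.5 = -25.7500; (r_i+r_j)·cross = 1.5·-25.7500 = -38.6250
edge 1: (1,25.5)→(4.5,11.5)  cross = 1·11.5 − 4.5·25.5 = -103.2500; (r_i+r_j)·cross = 5.5·-103.2500 = -567.8750
edge 2: (4.5,11.5)→(16,0.5)  cross = 4.5·0.5 − 16·11.5 = -181.7500; (r_i+r_j)·cross = 20.5·-181.7500 = -3725.8750
edge 3: (16,0.5)→(18,25)  cross = 16·25 − 18·0.5 = 391.0000; (r_i+r_j)·cross = 34·391.0000 = 13294.0000
edge 4: (18,25)→(16.5,34.5)  cross = 18·34.5 − 16.5·25 = 208.5000; (r_i+r_j)·cross = 34.5·208.5000 = 7193.2500
edge 5: (16.5,34.5)→(10.5,39)  cross = 16.5·39 − 10.5·34.5 = 281.2500; (r_i+r_j)·cross = 27·281.2500 = 7593.7500
edge 6: (10.5,39)→(3.5,39)  cross = 10.5·39 − 3.5·39 = 273.0000; (r_i+r_j)·cross = 14·273.0000 = 3822.0000
edge 7: (3.5,39)→(0.5,38.5)  cross = 3.5·38.5 − 0.5·39 = 115.2500; (r_i+r_j)·cross = 4·115.2500 = 461.0000
Σcross = 958.2500 → A = |Σcross|/2 = 479.1250 mm²
Σ(r_i+r_j)·cross = 28031.6250 → first moment M = |Σ|/6 = 4671.9375
R_c = M/A = 4671.9375/479.1250 = 9.7510 mm
θ = 282° = 4.921828 rad
V = θ·R_c·A = 4.921828·9.7510·479.1250 = 22994.475 mm³

Volume = 22994.475 mm³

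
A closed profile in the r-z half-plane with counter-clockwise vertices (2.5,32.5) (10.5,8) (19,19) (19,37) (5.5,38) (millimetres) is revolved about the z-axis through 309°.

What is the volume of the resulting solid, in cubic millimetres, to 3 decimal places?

Profile (r,z), 5 vertices: (2.5,32.5) (10.5,8) (19,19) (19,37) (5.5,38)
edge 0: (2.5,32.5)→(10.5,8)  cross = 2.5·8 − 10.5·32.5 = -321.2500; (r_i+r_j)·cross = 13·-321.2500 = -4176.2500
edge 1: (10.5,8)→(19,19)  cross = 10.5·19 − 19·8 = 47.5000; (r_i+r_j)·cross = 29.5·47.5000 = 1401.2500
edge 2: (19,19)→(19,37)  cross = 19·37 − 19·19 = 342.0000; (r_i+r_j)·cross = 38·342.0000 = 12996.0000
edge 3: (19,37)→(5.5,38)  cross = 19·38 − 5.5·37 = 518.5000; (r_i+r_j)·cross = 24.5·518.5000 = 12703.2500
edge 4: (5.5,38)→(2.5,32.5)  cross = 5.5·32.5 − 2.5·38 = 83.7500; (r_i+r_j)·cross = 8·83.7500 = 670.0000
Σcross = 670.5000 → A = |Σcross|/2 = 335.2500 mm²
Σ(r_i+r_j)·cross = 23594.2500 → first moment M = |Σ|/6 = 3932.3750
R_c = M/A = 3932.3750/335.2500 = 11.7297 mm
θ = 309° = 5.393067 rad
V = θ·R_c·A = 5.393067·11.7297·335.2500 = 21207.563 mm³

Volume = 21207.563 mm³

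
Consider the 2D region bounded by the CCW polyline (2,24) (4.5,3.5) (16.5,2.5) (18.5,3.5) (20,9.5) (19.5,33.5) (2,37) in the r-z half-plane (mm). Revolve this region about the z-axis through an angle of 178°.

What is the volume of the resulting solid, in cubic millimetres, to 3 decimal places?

Volume = 18617.463 mm³

Profile (r,z), 7 vertices: (2,24) (4.5,3.5) (16.5,2.5) (18.5,3.5) (20,9.5) (19.5,33.5) (2,37)
edge 0: (2,24)→(4.5,3.5)  cross = 2·3.5 − 4.5·24 = -101.0000; (r_i+r_j)·cross = 6.5·-101.0000 = -656.5000
edge 1: (4.5,3.5)→(16.5,2.5)  cross = 4.5·2.5 − 16.5·3.5 = -46.5000; (r_i+r_j)·cross = 21·-46.5000 = -976.5000
edge 2: (16.5,2.5)→(18.5,3.5)  cross = 16.5·3.5 − 18.5·2.5 = 11.5000; (r_i+r_j)·cross = 35·11.5000 = 402.5000
edge 3: (18.5,3.5)→(20,9.5)  cross = 18.5·9.5 − 20·3.5 = 105.7500; (r_i+r_j)·cross = 38.5·105.7500 = 4071.3750
edge 4: (20,9.5)→(19.5,33.5)  cross = 20·33.5 − 19.5·9.5 = 484.7500; (r_i+r_j)·cross = 39.5·484.7500 = 19147.6250
edge 5: (19.5,33.5)→(2,37)  cross = 19.5·37 − 2·33.5 = 654.5000; (r_i+r_j)·cross = 21.5·654.5000 = 14071.7500
edge 6: (2,37)→(2,24)  cross = 2·24 − 2·37 = -26.0000; (r_i+r_j)·cross = 4·-26.0000 = -104.0000
Σcross = 1083.0000 → A = |Σcross|/2 = 541.5000 mm²
Σ(r_i+r_j)·cross = 35956.2500 → first moment M = |Σ|/6 = 5992.7083
R_c = M/A = 5992.7083/541.5000 = 11.0669 mm
θ = 178° = 3.106686 rad
V = θ·R_c·A = 3.106686·11.0669·541.5000 = 18617.463 mm³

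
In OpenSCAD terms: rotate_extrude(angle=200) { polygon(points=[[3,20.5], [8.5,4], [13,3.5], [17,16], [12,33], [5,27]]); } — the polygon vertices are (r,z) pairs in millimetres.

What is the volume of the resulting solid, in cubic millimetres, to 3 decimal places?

Profile (r,z), 6 vertices: (3,20.5) (8.5,4) (13,3.5) (17,16) (12,33) (5,27)
edge 0: (3,20.5)→(8.5,4)  cross = 3·4 − 8.5·20.5 = -162.2500; (r_i+r_j)·cross = 11.5·-162.2500 = -1865.8750
edge 1: (8.5,4)→(13,3.5)  cross = 8.5·3.5 − 13·4 = -22.2500; (r_i+r_j)·cross = 21.5·-22.2500 = -478.3750
edge 2: (13,3.5)→(17,16)  cross = 13·16 − 17·3.5 = 148.5000; (r_i+r_j)·cross = 30·148.5000 = 4455.0000
edge 3: (17,16)→(12,33)  cross = 17·33 − 12·16 = 369.0000; (r_i+r_j)·cross = 29·369.0000 = 10701.0000
edge 4: (12,33)→(5,27)  cross = 12·27 − 5·33 = 159.0000; (r_i+r_j)·cross = 17·159.0000 = 2703.0000
edge 5: (5,27)→(3,20.5)  cross = 5·20.5 − 3·27 = 21.5000; (r_i+r_j)·cross = 8·21.5000 = 172.0000
Σcross = 513.5000 → A = |Σcross|/2 = 256.7500 mm²
Σ(r_i+r_j)·cross = 15686.7500 → first moment M = |Σ|/6 = 2614.4583
R_c = M/A = 2614.4583/256.7500 = 10.1829 mm
θ = 200° = 3.490659 rad
V = θ·R_c·A = 3.490659·10.1829·256.7500 = 9126.181 mm³

Volume = 9126.181 mm³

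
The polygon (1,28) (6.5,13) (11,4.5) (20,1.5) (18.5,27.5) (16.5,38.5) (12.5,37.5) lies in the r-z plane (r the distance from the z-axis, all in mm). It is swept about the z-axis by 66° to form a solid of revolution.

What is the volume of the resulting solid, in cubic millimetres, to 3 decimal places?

Profile (r,z), 7 vertices: (1,28) (6.5,13) (11,4.5) (20,1.5) (18.5,27.5) (16.5,38.5) (12.5,37.5)
edge 0: (1,28)→(6.5,13)  cross = 1·13 − 6.5·28 = -169.0000; (r_i+r_j)·cross = 7.5·-169.0000 = -1267.5000
edge 1: (6.5,13)→(11,4.5)  cross = 6.5·4.5 − 11·13 = -113.7500; (r_i+r_j)·cross = 17.5·-113.7500 = -1990.6250
edge 2: (11,4.5)→(20,1.5)  cross = 11·1.5 − 20·4.5 = -73.5000; (r_i+r_j)·cross = 31·-73.5000 = -2278.5000
edge 3: (20,1.5)→(18.5,27.5)  cross = 20·27.5 − 18.5·1.5 = 522.2500; (r_i+r_j)·cross = 38.5·522.2500 = 20106.6250
edge 4: (18.5,27.5)→(16.5,38.5)  cross = 18.5·38.5 − 16.5·27.5 = 258.5000; (r_i+r_j)·cross = 35·258.5000 = 9047.5000
edge 5: (16.5,38.5)→(12.5,37.5)  cross = 16.5·37.5 − 12.5·38.5 = 137.5000; (r_i+r_j)·cross = 29·137.5000 = 3987.5000
edge 6: (12.5,37.5)→(1,28)  cross = 12.5·28 − 1·37.5 = 312.5000; (r_i+r_j)·cross = 13.5·312.5000 = 4218.7500
Σcross = 874.5000 → A = |Σcross|/2 = 437.2500 mm²
Σ(r_i+r_j)·cross = 31823.7500 → first moment M = |Σ|/6 = 5303.9583
R_c = M/A = 5303.9583/437.2500 = 12.1303 mm
θ = 66° = 1.151917 rad
V = θ·R_c·A = 1.151917·12.1303·437.2500 = 6109.721 mm³

Volume = 6109.721 mm³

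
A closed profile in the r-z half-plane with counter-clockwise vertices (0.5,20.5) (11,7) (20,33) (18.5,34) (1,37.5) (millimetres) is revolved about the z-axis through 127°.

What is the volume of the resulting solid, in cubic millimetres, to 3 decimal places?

Profile (r,z), 5 vertices: (0.5,20.5) (11,7) (20,33) (18.5,34) (1,37.5)
edge 0: (0.5,20.5)→(11,7)  cross = 0.5·7 − 11·20.5 = -222.0000; (r_i+r_j)·cross = 11.5·-222.0000 = -2553.0000
edge 1: (11,7)→(20,33)  cross = 11·33 − 20·7 = 223.0000; (r_i+r_j)·cross = 31·223.0000 = 6913.0000
edge 2: (20,33)→(18.5,34)  cross = 20·34 − 18.5·33 = 69.5000; (r_i+r_j)·cross = 38.5·69.5000 = 2675.7500
edge 3: (18.5,34)→(1,37.5)  cross = 18.5·37.5 − 1·34 = 659.7500; (r_i+r_j)·cross = 19.5·659.7500 = 12865.1250
edge 4: (1,37.5)→(0.5,20.5)  cross = 1·20.5 − 0.5·37.5 = 1.7500; (r_i+r_j)·cross = 1.5·1.7500 = 2.6250
Σcross = 732.0000 → A = |Σcross|/2 = 366.0000 mm²
Σ(r_i+r_j)·cross = 19903.5000 → first moment M = |Σ|/6 = 3317.2500
R_c = M/A = 3317.2500/366.0000 = 9.0635 mm
θ = 127° = 2.216568 rad
V = θ·R_c·A = 2.216568·9.0635·366.0000 = 7352.911 mm³

Volume = 7352.911 mm³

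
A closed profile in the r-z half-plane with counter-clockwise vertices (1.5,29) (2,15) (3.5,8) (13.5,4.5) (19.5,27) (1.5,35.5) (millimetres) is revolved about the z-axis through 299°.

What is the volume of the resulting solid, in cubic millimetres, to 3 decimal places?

Volume = 18175.286 mm³

Profile (r,z), 6 vertices: (1.5,29) (2,15) (3.5,8) (13.5,4.5) (19.5,27) (1.5,35.5)
edge 0: (1.5,29)→(2,15)  cross = 1.5·15 − 2·29 = -35.5000; (r_i+r_j)·cross = 3.5·-35.5000 = -124.2500
edge 1: (2,15)→(3.5,8)  cross = 2·8 − 3.5·15 = -36.5000; (r_i+r_j)·cross = 5.5·-36.5000 = -200.7500
edge 2: (3.5,8)→(13.5,4.5)  cross = 3.5·4.5 − 13.5·8 = -92.2500; (r_i+r_j)·cross = 17·-92.2500 = -1568.2500
edge 3: (13.5,4.5)→(19.5,27)  cross = 13.5·27 − 19.5·4.5 = 276.7500; (r_i+r_j)·cross = 33·276.7500 = 9132.7500
edge 4: (19.5,27)→(1.5,35.5)  cross = 19.5·35.5 − 1.5·27 = 651.7500; (r_i+r_j)·cross = 21·651.7500 = 13686.7500
edge 5: (1.5,35.5)→(1.5,29)  cross = 1.5·29 − 1.5·35.5 = -9.7500; (r_i+r_j)·cross = 3·-9.7500 = -29.2500
Σcross = 754.5000 → A = |Σcross|/2 = 377.2500 mm²
Σ(r_i+r_j)·cross = 20897.0000 → first moment M = |Σ|/6 = 3482.8333
R_c = M/A = 3482.8333/377.2500 = 9.2322 mm
θ = 299° = 5.218534 rad
V = θ·R_c·A = 5.218534·9.2322·377.2500 = 18175.286 mm³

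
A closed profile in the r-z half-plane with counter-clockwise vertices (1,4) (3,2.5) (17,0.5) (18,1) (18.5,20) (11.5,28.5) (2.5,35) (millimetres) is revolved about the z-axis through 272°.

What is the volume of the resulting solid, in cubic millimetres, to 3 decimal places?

Profile (r,z), 7 vertices: (1,4) (3,2.5) (17,0.5) (18,1) (18.5,20) (11.5,28.5) (2.5,35)
edge 0: (1,4)→(3,2.5)  cross = 1·2.5 − 3·4 = -9.5000; (r_i+r_j)·cross = 4·-9.5000 = -38.0000
edge 1: (3,2.5)→(17,0.5)  cross = 3·0.5 − 17·2.5 = -41.0000; (r_i+r_j)·cross = 20·-41.0000 = -820.0000
edge 2: (17,0.5)→(18,1)  cross = 17·1 − 18·0.5 = 8.0000; (r_i+r_j)·cross = 35·8.0000 = 280.0000
edge 3: (18,1)→(18.5,20)  cross = 18·20 − 18.5·1 = 341.5000; (r_i+r_j)·cross = 36.5·341.5000 = 12464.7500
edge 4: (18.5,20)→(11.5,28.5)  cross = 18.5·28.5 − 11.5·20 = 297.2500; (r_i+r_j)·cross = 30·297.2500 = 8917.5000
edge 5: (11.5,28.5)→(2.5,35)  cross = 11.5·35 − 2.5·28.5 = 331.2500; (r_i+r_j)·cross = 14·331.2500 = 4637.5000
edge 6: (2.5,35)→(1,4)  cross = 2.5·4 − 1·35 = -25.0000; (r_i+r_j)·cross = 3.5·-25.0000 = -87.5000
Σcross = 902.5000 → A = |Σcross|/2 = 451.2500 mm²
Σ(r_i+r_j)·cross = 25354.2500 → first moment M = |Σ|/6 = 4225.7083
R_c = M/A = 4225.7083/451.2500 = 9.3645 mm
θ = 272° = 4.747296 rad
V = θ·R_c·A = 4.747296·9.3645·451.2500 = 20060.686 mm³

Volume = 20060.686 mm³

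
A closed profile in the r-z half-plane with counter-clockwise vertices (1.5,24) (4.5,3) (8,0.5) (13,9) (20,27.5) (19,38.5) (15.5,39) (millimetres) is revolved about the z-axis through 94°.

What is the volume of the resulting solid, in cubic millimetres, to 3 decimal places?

Profile (r,z), 7 vertices: (1.5,24) (4.5,3) (8,0.5) (13,9) (20,27.5) (19,38.5) (15.5,39)
edge 0: (1.5,24)→(4.5,3)  cross = 1.5·3 − 4.5·24 = -103.5000; (r_i+r_j)·cross = 6·-103.5000 = -621.0000
edge 1: (4.5,3)→(8,0.5)  cross = 4.5·0.5 − 8·3 = -21.7500; (r_i+r_j)·cross = 12.5·-21.7500 = -271.8750
edge 2: (8,0.5)→(13,9)  cross = 8·9 − 13·0.5 = 65.5000; (r_i+r_j)·cross = 21·65.5000 = 1375.5000
edge 3: (13,9)→(20,27.5)  cross = 13·27.5 − 20·9 = 177.5000; (r_i+r_j)·cross = 33·177.5000 = 5857.5000
edge 4: (20,27.5)→(19,38.5)  cross = 20·38.5 − 19·27.5 = 247.5000; (r_i+r_j)·cross = 39·247.5000 = 9652.5000
edge 5: (19,38.5)→(15.5,39)  cross = 19·39 − 15.5·38.5 = 144.2500; (r_i+r_j)·cross = 34.5·144.2500 = 4976.6250
edge 6: (15.5,39)→(1.5,24)  cross = 15.5·24 − 1.5·39 = 313.5000; (r_i+r_j)·cross = 17·313.5000 = 5329.5000
Σcross = 823.0000 → A = |Σcross|/2 = 411.5000 mm²
Σ(r_i+r_j)·cross = 26298.7500 → first moment M = |Σ|/6 = 4383.1250
R_c = M/A = 4383.1250/411.5000 = 10.6516 mm
θ = 94° = 1.640609 rad
V = θ·R_c·A = 1.640609·10.6516·411.5000 = 7190.997 mm³

Volume = 7190.997 mm³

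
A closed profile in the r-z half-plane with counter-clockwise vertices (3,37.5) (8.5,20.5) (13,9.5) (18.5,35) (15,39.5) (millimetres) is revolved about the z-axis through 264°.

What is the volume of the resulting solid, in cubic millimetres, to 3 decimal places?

Profile (r,z), 5 vertices: (3,37.5) (8.5,20.5) (13,9.5) (18.5,35) (15,39.5)
edge 0: (3,37.5)→(8.5,20.5)  cross = 3·20.5 − 8.5·37.5 = -257.2500; (r_i+r_j)·cross = 11.5·-257.2500 = -2958.3750
edge 1: (8.5,20.5)→(13,9.5)  cross = 8.5·9.5 − 13·20.5 = -185.7500; (r_i+r_j)·cross = 21.5·-185.7500 = -3993.6250
edge 2: (13,9.5)→(18.5,35)  cross = 13·35 − 18.5·9.5 = 279.2500; (r_i+r_j)·cross = 31.5·279.2500 = 8796.3750
edge 3: (18.5,35)→(15,39.5)  cross = 18.5·39.5 − 15·35 = 205.7500; (r_i+r_j)·cross = 33.5·205.7500 = 6892.6250
edge 4: (15,39.5)→(3,37.5)  cross = 15·37.5 − 3·39.5 = 444.0000; (r_i+r_j)·cross = 18·444.0000 = 7992.0000
Σcross = 486.0000 → A = |Σcross|/2 = 243.0000 mm²
Σ(r_i+r_j)·cross = 16729.0000 → first moment M = |Σ|/6 = 2788.1667
R_c = M/A = 2788.1667/243.0000 = 11.4739 mm
θ = 264° = 4.607669 rad
V = θ·R_c·A = 4.607669·11.4739·243.0000 = 12846.950 mm³

Volume = 12846.950 mm³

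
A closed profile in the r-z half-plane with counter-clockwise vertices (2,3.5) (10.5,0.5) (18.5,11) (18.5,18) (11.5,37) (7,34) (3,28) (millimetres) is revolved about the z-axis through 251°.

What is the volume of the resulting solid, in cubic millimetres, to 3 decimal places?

Profile (r,z), 7 vertices: (2,3.5) (10.5,0.5) (18.5,11) (18.5,18) (11.5,37) (7,34) (3,28)
edge 0: (2,3.5)→(10.5,0.5)  cross = 2·0.5 − 10.5·3.5 = -35.7500; (r_i+r_j)·cross = 12.5·-35.7500 = -446.8750
edge 1: (10.5,0.5)→(18.5,11)  cross = 10.5·11 − 18.5·0.5 = 106.2500; (r_i+r_j)·cross = 29·106.2500 = 3081.2500
edge 2: (18.5,11)→(18.5,18)  cross = 18.5·18 − 18.5·11 = 129.5000; (r_i+r_j)·cross = 37·129.5000 = 4791.5000
edge 3: (18.5,18)→(11.5,37)  cross = 18.5·37 − 11.5·18 = 477.5000; (r_i+r_j)·cross = 30·477.5000 = 14325.0000
edge 4: (11.5,37)→(7,34)  cross = 11.5·34 − 7·37 = 132.0000; (r_i+r_j)·cross = 18.5·132.0000 = 2442.0000
edge 5: (7,34)→(3,28)  cross = 7·28 − 3·34 = 94.0000; (r_i+r_j)·cross = 10·94.0000 = 940.0000
edge 6: (3,28)→(2,3.5)  cross = 3·3.5 − 2·28 = -45.5000; (r_i+r_j)·cross = 5·-45.5000 = -227.5000
Σcross = 858.0000 → A = |Σcross|/2 = 429.0000 mm²
Σ(r_i+r_j)·cross = 24905.3750 → first moment M = |Σ|/6 = 4150.8958
R_c = M/A = 4150.8958/429.0000 = 9.6757 mm
θ = 251° = 4.380776 rad
V = θ·R_c·A = 4.380776·9.6757·429.0000 = 18184.147 mm³

Volume = 18184.147 mm³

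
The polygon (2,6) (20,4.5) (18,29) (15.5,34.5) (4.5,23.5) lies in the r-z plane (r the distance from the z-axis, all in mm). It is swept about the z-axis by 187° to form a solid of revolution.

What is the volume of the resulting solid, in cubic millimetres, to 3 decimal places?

Volume = 14314.468 mm³

Profile (r,z), 5 vertices: (2,6) (20,4.5) (18,29) (15.5,34.5) (4.5,23.5)
edge 0: (2,6)→(20,4.5)  cross = 2·4.5 − 20·6 = -111.0000; (r_i+r_j)·cross = 22·-111.0000 = -2442.0000
edge 1: (20,4.5)→(18,29)  cross = 20·29 − 18·4.5 = 499.0000; (r_i+r_j)·cross = 38·499.0000 = 18962.0000
edge 2: (18,29)→(15.5,34.5)  cross = 18·34.5 − 15.5·29 = 171.5000; (r_i+r_j)·cross = 33.5·171.5000 = 5745.2500
edge 3: (15.5,34.5)→(4.5,23.5)  cross = 15.5·23.5 − 4.5·34.5 = 209.0000; (r_i+r_j)·cross = 20·209.0000 = 4180.0000
edge 4: (4.5,23.5)→(2,6)  cross = 4.5·6 − 2·23.5 = -20.0000; (r_i+r_j)·cross = 6.5·-20.0000 = -130.0000
Σcross = 748.5000 → A = |Σcross|/2 = 374.2500 mm²
Σ(r_i+r_j)·cross = 26315.2500 → first moment M = |Σ|/6 = 4385.8750
R_c = M/A = 4385.8750/374.2500 = 11.7191 mm
θ = 187° = 3.263766 rad
V = θ·R_c·A = 3.263766·11.7191·374.2500 = 14314.468 mm³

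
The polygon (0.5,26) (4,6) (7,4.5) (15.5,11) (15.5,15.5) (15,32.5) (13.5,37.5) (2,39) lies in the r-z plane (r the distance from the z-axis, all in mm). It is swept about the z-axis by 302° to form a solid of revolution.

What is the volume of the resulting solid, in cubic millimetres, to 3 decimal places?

Volume = 17996.920 mm³

Profile (r,z), 8 vertices: (0.5,26) (4,6) (7,4.5) (15.5,11) (15.5,15.5) (15,32.5) (13.5,37.5) (2,39)
edge 0: (0.5,26)→(4,6)  cross = 0.5·6 − 4·26 = -101.0000; (r_i+r_j)·cross = 4.5·-101.0000 = -454.5000
edge 1: (4,6)→(7,4.5)  cross = 4·4.5 − 7·6 = -24.0000; (r_i+r_j)·cross = 11·-24.0000 = -264.0000
edge 2: (7,4.5)→(15.5,11)  cross = 7·11 − 15.5·4.5 = 7.2500; (r_i+r_j)·cross = 22.5·7.2500 = 163.1250
edge 3: (15.5,11)→(15.5,15.5)  cross = 15.5·15.5 − 15.5·11 = 69.7500; (r_i+r_j)·cross = 31·69.7500 = 2162.2500
edge 4: (15.5,15.5)→(15,32.5)  cross = 15.5·32.5 − 15·15.5 = 271.2500; (r_i+r_j)·cross = 30.5·271.2500 = 8273.1250
edge 5: (15,32.5)→(13.5,37.5)  cross = 15·37.5 − 13.5·32.5 = 123.7500; (r_i+r_j)·cross = 28.5·123.7500 = 3526.8750
edge 6: (13.5,37.5)→(2,39)  cross = 13.5·39 − 2·37.5 = 451.5000; (r_i+r_j)·cross = 15.5·451.5000 = 6998.2500
edge 7: (2,39)→(0.5,26)  cross = 2·26 − 0.5·39 = 32.5000; (r_i+r_j)·cross = 2.5·32.5000 = 81.2500
Σcross = 831.0000 → A = |Σcross|/2 = 415.5000 mm²
Σ(r_i+r_j)·cross = 20486.3750 → first moment M = |Σ|/6 = 3414.3958
R_c = M/A = 3414.3958/415.5000 = 8.2176 mm
θ = 302° = 5.270894 rad
V = θ·R_c·A = 5.270894·8.2176·415.5000 = 17996.920 mm³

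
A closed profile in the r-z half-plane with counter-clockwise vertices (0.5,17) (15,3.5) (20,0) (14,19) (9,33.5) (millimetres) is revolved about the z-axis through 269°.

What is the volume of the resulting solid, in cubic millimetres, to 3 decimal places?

Volume = 11497.115 mm³

Profile (r,z), 5 vertices: (0.5,17) (15,3.5) (20,0) (14,19) (9,33.5)
edge 0: (0.5,17)→(15,3.5)  cross = 0.5·3.5 − 15·17 = -253.2500; (r_i+r_j)·cross = 15.5·-253.2500 = -3925.3750
edge 1: (15,3.5)→(20,0)  cross = 15·0 − 20·3.5 = -70.0000; (r_i+r_j)·cross = 35·-70.0000 = -2450.0000
edge 2: (20,0)→(14,19)  cross = 20·19 − 14·0 = 380.0000; (r_i+r_j)·cross = 34·380.0000 = 12920.0000
edge 3: (14,19)→(9,33.5)  cross = 14·33.5 − 9·19 = 298.0000; (r_i+r_j)·cross = 23·298.0000 = 6854.0000
edge 4: (9,33.5)→(0.5,17)  cross = 9·17 − 0.5·33.5 = 136.2500; (r_i+r_j)·cross = 9.5·136.2500 = 1294.3750
Σcross = 491.0000 → A = |Σcross|/2 = 245.5000 mm²
Σ(r_i+r_j)·cross = 14693.0000 → first moment M = |Σ|/6 = 2448.8333
R_c = M/A = 2448.8333/245.5000 = 9.9749 mm
θ = 269° = 4.694936 rad
V = θ·R_c·A = 4.694936·9.9749·245.5000 = 11497.115 mm³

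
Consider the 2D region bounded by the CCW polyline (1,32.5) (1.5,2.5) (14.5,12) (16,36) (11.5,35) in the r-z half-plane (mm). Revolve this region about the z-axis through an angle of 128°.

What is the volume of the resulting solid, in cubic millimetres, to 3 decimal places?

Profile (r,z), 5 vertices: (1,32.5) (1.5,2.5) (14.5,12) (16,36) (11.5,35)
edge 0: (1,32.5)→(1.5,2.5)  cross = 1·2.5 − 1.5·32.5 = -46.2500; (r_i+r_j)·cross = 2.5·-46.2500 = -115.6250
edge 1: (1.5,2.5)→(14.5,12)  cross = 1.5·12 − 14.5·2.5 = -18.2500; (r_i+r_j)·cross = 16·-18.2500 = -292.0000
edge 2: (14.5,12)→(16,36)  cross = 14.5·36 − 16·12 = 330.0000; (r_i+r_j)·cross = 30.5·330.0000 = 10065.0000
edge 3: (16,36)→(11.5,35)  cross = 16·35 − 11.5·36 = 146.0000; (r_i+r_j)·cross = 27.5·146.0000 = 4015.0000
edge 4: (11.5,35)→(1,32.5)  cross = 11.5·32.5 − 1·35 = 338.7500; (r_i+r_j)·cross = 12.5·338.7500 = 4234.3750
Σcross = 750.2500 → A = |Σcross|/2 = 375.1250 mm²
Σ(r_i+r_j)·cross = 17906.7500 → first moment M = |Σ|/6 = 2984.4583
R_c = M/A = 2984.4583/375.1250 = 7.9559 mm
θ = 128° = 2.234021 rad
V = θ·R_c·A = 2.234021·7.9559·375.1250 = 6667.344 mm³

Volume = 6667.344 mm³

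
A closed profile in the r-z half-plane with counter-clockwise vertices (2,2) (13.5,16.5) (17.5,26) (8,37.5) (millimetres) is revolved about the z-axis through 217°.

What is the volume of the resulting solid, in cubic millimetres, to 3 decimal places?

Volume = 8119.557 mm³

Profile (r,z), 4 vertices: (2,2) (13.5,16.5) (17.5,26) (8,37.5)
edge 0: (2,2)→(13.5,16.5)  cross = 2·16.5 − 13.5·2 = 6.0000; (r_i+r_j)·cross = 15.5·6.0000 = 93.0000
edge 1: (13.5,16.5)→(17.5,26)  cross = 13.5·26 − 17.5·16.5 = 62.2500; (r_i+r_j)·cross = 31·62.2500 = 1929.7500
edge 2: (17.5,26)→(8,37.5)  cross = 17.5·37.5 − 8·26 = 448.2500; (r_i+r_j)·cross = 25.5·448.2500 = 11430.3750
edge 3: (8,37.5)→(2,2)  cross = 8·2 − 2·37.5 = -59.0000; (r_i+r_j)·cross = 10·-59.0000 = -590.0000
Σcross = 457.5000 → A = |Σcross|/2 = 228.7500 mm²
Σ(r_i+r_j)·cross = 12863.1250 → first moment M = |Σ|/6 = 2143.8542
R_c = M/A = 2143.8542/228.7500 = 9.3720 mm
θ = 217° = 3.787364 rad
V = θ·R_c·A = 3.787364·9.3720·228.7500 = 8119.557 mm³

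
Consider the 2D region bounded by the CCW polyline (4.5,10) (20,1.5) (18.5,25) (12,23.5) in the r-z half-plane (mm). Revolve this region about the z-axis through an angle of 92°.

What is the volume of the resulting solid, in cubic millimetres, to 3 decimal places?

Volume = 4761.444 mm³

Profile (r,z), 4 vertices: (4.5,10) (20,1.5) (18.5,25) (12,23.5)
edge 0: (4.5,10)→(20,1.5)  cross = 4.5·1.5 − 20·10 = -193.2500; (r_i+r_j)·cross = 24.5·-193.2500 = -4734.6250
edge 1: (20,1.5)→(18.5,25)  cross = 20·25 − 18.5·1.5 = 472.2500; (r_i+r_j)·cross = 38.5·472.2500 = 18181.6250
edge 2: (18.5,25)→(12,23.5)  cross = 18.5·23.5 − 12·25 = 134.7500; (r_i+r_j)·cross = 30.5·134.7500 = 4109.8750
edge 3: (12,23.5)→(4.5,10)  cross = 12·10 − 4.5·23.5 = 14.2500; (r_i+r_j)·cross = 16.5·14.2500 = 235.1250
Σcross = 428.0000 → A = |Σcross|/2 = 214.0000 mm²
Σ(r_i+r_j)·cross = 17792.0000 → first moment M = |Σ|/6 = 2965.3333
R_c = M/A = 2965.3333/214.0000 = 13.8567 mm
θ = 92° = 1.605703 rad
V = θ·R_c·A = 1.605703·13.8567·214.0000 = 4761.444 mm³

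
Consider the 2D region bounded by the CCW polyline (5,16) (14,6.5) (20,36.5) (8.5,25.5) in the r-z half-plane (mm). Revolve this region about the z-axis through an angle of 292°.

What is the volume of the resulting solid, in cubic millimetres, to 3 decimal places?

Volume = 12845.485 mm³

Profile (r,z), 4 vertices: (5,16) (14,6.5) (20,36.5) (8.5,25.5)
edge 0: (5,16)→(14,6.5)  cross = 5·6.5 − 14·16 = -191.5000; (r_i+r_j)·cross = 19·-191.5000 = -3638.5000
edge 1: (14,6.5)→(20,36.5)  cross = 14·36.5 − 20·6.5 = 381.0000; (r_i+r_j)·cross = 34·381.0000 = 12954.0000
edge 2: (20,36.5)→(8.5,25.5)  cross = 20·25.5 − 8.5·36.5 = 199.7500; (r_i+r_j)·cross = 28.5·199.7500 = 5692.8750
edge 3: (8.5,25.5)→(5,16)  cross = 8.5·16 − 5·25.5 = 8.5000; (r_i+r_j)·cross = 13.5·8.5000 = 114.7500
Σcross = 397.7500 → A = |Σcross|/2 = 198.8750 mm²
Σ(r_i+r_j)·cross = 15123.1250 → first moment M = |Σ|/6 = 2520.5208
R_c = M/A = 2520.5208/198.8750 = 12.6739 mm
θ = 292° = 5.096361 rad
V = θ·R_c·A = 5.096361·12.6739·198.8750 = 12845.485 mm³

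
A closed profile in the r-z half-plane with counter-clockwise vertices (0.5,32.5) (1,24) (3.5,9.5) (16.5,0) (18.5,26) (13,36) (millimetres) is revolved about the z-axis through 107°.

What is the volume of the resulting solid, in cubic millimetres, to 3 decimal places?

Volume = 8499.236 mm³

Profile (r,z), 6 vertices: (0.5,32.5) (1,24) (3.5,9.5) (16.5,0) (18.5,26) (13,36)
edge 0: (0.5,32.5)→(1,24)  cross = 0.5·24 − 1·32.5 = -20.5000; (r_i+r_j)·cross = 1.5·-20.5000 = -30.7500
edge 1: (1,24)→(3.5,9.5)  cross = 1·9.5 − 3.5·24 = -74.5000; (r_i+r_j)·cross = 4.5·-74.5000 = -335.2500
edge 2: (3.5,9.5)→(16.5,0)  cross = 3.5·0 − 16.5·9.5 = -156.7500; (r_i+r_j)·cross = 20·-156.7500 = -3135.0000
edge 3: (16.5,0)→(18.5,26)  cross = 16.5·26 − 18.5·0 = 429.0000; (r_i+r_j)·cross = 35·429.0000 = 15015.0000
edge 4: (18.5,26)→(13,36)  cross = 18.5·36 − 13·26 = 328.0000; (r_i+r_j)·cross = 31.5·328.0000 = 10332.0000
edge 5: (13,36)→(0.5,32.5)  cross = 13·32.5 − 0.5·36 = 404.5000; (r_i+r_j)·cross = 13.5·404.5000 = 5460.7500
Σcross = 909.7500 → A = |Σcross|/2 = 454.8750 mm²
Σ(r_i+r_j)·cross = 27306.7500 → first moment M = |Σ|/6 = 4551.1250
R_c = M/A = 4551.1250/454.8750 = 10.0052 mm
θ = 107° = 1.867502 rad
V = θ·R_c·A = 1.867502·10.0052·454.8750 = 8499.236 mm³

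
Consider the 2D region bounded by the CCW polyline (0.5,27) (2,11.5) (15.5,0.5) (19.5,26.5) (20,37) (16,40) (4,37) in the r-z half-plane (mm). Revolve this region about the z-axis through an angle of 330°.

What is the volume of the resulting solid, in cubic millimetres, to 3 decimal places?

Volume = 33508.794 mm³

Profile (r,z), 7 vertices: (0.5,27) (2,11.5) (15.5,0.5) (19.5,26.5) (20,37) (16,40) (4,37)
edge 0: (0.5,27)→(2,11.5)  cross = 0.5·11.5 − 2·27 = -48.2500; (r_i+r_j)·cross = 2.5·-48.2500 = -120.6250
edge 1: (2,11.5)→(15.5,0.5)  cross = 2·0.5 − 15.5·11.5 = -177.2500; (r_i+r_j)·cross = 17.5·-177.2500 = -3101.8750
edge 2: (15.5,0.5)→(19.5,26.5)  cross = 15.5·26.5 − 19.5·0.5 = 401.0000; (r_i+r_j)·cross = 35·401.0000 = 14035.0000
edge 3: (19.5,26.5)→(20,37)  cross = 19.5·37 − 20·26.5 = 191.5000; (r_i+r_j)·cross = 39.5·191.5000 = 7564.2500
edge 4: (20,37)→(16,40)  cross = 20·40 − 16·37 = 208.0000; (r_i+r_j)·cross = 36·208.0000 = 7488.0000
edge 5: (16,40)→(4,37)  cross = 16·37 − 4·40 = 432.0000; (r_i+r_j)·cross = 20·432.0000 = 8640.0000
edge 6: (4,37)→(0.5,27)  cross = 4·27 − 0.5·37 = 89.5000; (r_i+r_j)·cross = 4.5·89.5000 = 402.7500
Σcross = 1096.5000 → A = |Σcross|/2 = 548.2500 mm²
Σ(r_i+r_j)·cross = 34907.5000 → first moment M = |Σ|/6 = 5817.9167
R_c = M/A = 5817.9167/548.2500 = 10.6118 mm
θ = 330° = 5.759587 rad
V = θ·R_c·A = 5.759587·10.6118·548.2500 = 33508.794 mm³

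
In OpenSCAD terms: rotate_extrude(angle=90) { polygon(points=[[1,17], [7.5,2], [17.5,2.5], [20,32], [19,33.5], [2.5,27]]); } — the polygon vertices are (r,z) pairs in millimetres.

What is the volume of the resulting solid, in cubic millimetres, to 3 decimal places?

Volume = 7684.630 mm³

Profile (r,z), 6 vertices: (1,17) (7.5,2) (17.5,2.5) (20,32) (19,33.5) (2.5,27)
edge 0: (1,17)→(7.5,2)  cross = 1·2 − 7.5·17 = -125.5000; (r_i+r_j)·cross = 8.5·-125.5000 = -1066.7500
edge 1: (7.5,2)→(17.5,2.5)  cross = 7.5·2.5 − 17.5·2 = -16.2500; (r_i+r_j)·cross = 25·-16.2500 = -406.2500
edge 2: (17.5,2.5)→(20,32)  cross = 17.5·32 − 20·2.5 = 510.0000; (r_i+r_j)·cross = 37.5·510.0000 = 19125.0000
edge 3: (20,32)→(19,33.5)  cross = 20·33.5 − 19·32 = 62.0000; (r_i+r_j)·cross = 39·62.0000 = 2418.0000
edge 4: (19,33.5)→(2.5,27)  cross = 19·27 − 2.5·33.5 = 429.2500; (r_i+r_j)·cross = 21.5·429.2500 = 9228.8750
edge 5: (2.5,27)→(1,17)  cross = 2.5·17 − 1·27 = 15.5000; (r_i+r_j)·cross = 3.5·15.5000 = 54.2500
Σcross = 875.0000 → A = |Σcross|/2 = 437.5000 mm²
Σ(r_i+r_j)·cross = 29353.1250 → first moment M = |Σ|/6 = 4892.1875
R_c = M/A = 4892.1875/437.5000 = 11.1821 mm
θ = 90° = 1.570796 rad
V = θ·R_c·A = 1.570796·11.1821·437.5000 = 7684.630 mm³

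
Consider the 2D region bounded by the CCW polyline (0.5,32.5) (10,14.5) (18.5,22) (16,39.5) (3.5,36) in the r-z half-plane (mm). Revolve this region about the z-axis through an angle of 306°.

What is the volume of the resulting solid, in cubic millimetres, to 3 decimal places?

Profile (r,z), 5 vertices: (0.5,32.5) (10,14.5) (18.5,22) (16,39.5) (3.5,36)
edge 0: (0.5,32.5)→(10,14.5)  cross = 0.5·14.5 − 10·32.5 = -317.7500; (r_i+r_j)·cross = 10.5·-317.7500 = -3336.3750
edge 1: (10,14.5)→(18.5,22)  cross = 10·22 − 18.5·14.5 = -48.2500; (r_i+r_j)·cross = 28.5·-48.2500 = -1375.1250
edge 2: (18.5,22)→(16,39.5)  cross = 18.5·39.5 − 16·22 = 378.7500; (r_i+r_j)·cross = 34.5·378.7500 = 13066.8750
edge 3: (16,39.5)→(3.5,36)  cross = 16·36 − 3.5·39.5 = 437.7500; (r_i+r_j)·cross = 19.5·437.7500 = 8536.1250
edge 4: (3.5,36)→(0.5,32.5)  cross = 3.5·32.5 − 0.5·36 = 95.7500; (r_i+r_j)·cross = 4·95.7500 = 383.0000
Σcross = 546.2500 → A = |Σcross|/2 = 273.1250 mm²
Σ(r_i+r_j)·cross = 17274.5000 → first moment M = |Σ|/6 = 2879.0833
R_c = M/A = 2879.0833/273.1250 = 10.5413 mm
θ = 306° = 5.340708 rad
V = θ·R_c·A = 5.340708·10.5413·273.1250 = 15376.342 mm³

Volume = 15376.342 mm³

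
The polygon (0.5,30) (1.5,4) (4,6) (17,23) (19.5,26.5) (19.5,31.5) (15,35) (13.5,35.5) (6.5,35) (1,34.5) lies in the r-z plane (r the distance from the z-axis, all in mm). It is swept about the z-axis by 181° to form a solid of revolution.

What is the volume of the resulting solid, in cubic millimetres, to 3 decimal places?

Profile (r,z), 10 vertices: (0.5,30) (1.5,4) (4,6) (17,23) (19.5,26.5) (19.5,31.5) (15,35) (13.5,35.5) (6.5,35) (1,34.5)
edge 0: (0.5,30)→(1.5,4)  cross = 0.5·4 − 1.5·30 = -43.0000; (r_i+r_j)·cross = 2·-43.0000 = -86.0000
edge 1: (1.5,4)→(4,6)  cross = 1.5·6 − 4·4 = -7.0000; (r_i+r_j)·cross = 5.5·-7.0000 = -38.5000
edge 2: (4,6)→(17,23)  cross = 4·23 − 17·6 = -10.0000; (r_i+r_j)·cross = 21·-10.0000 = -210.0000
edge 3: (17,23)→(19.5,26.5)  cross = 17·26.5 − 19.5·23 = 2.0000; (r_i+r_j)·cross = 36.5·2.0000 = 73.0000
edge 4: (19.5,26.5)→(19.5,31.5)  cross = 19.5·31.5 − 19.5·26.5 = 97.5000; (r_i+r_j)·cross = 39·97.5000 = 3802.5000
edge 5: (19.5,31.5)→(15,35)  cross = 19.5·35 − 15·31.5 = 210.0000; (r_i+r_j)·cross = 34.5·210.0000 = 7245.0000
edge 6: (15,35)→(13.5,35.5)  cross = 15·35.5 − 13.5·35 = 60.0000; (r_i+r_j)·cross = 28.5·60.0000 = 1710.0000
edge 7: (13.5,35.5)→(6.5,35)  cross = 13.5·35 − 6.5·35.5 = 241.7500; (r_i+r_j)·cross = 20·241.7500 = 4835.0000
edge 8: (6.5,35)→(1,34.5)  cross = 6.5·34.5 − 1·35 = 189.2500; (r_i+r_j)·cross = 7.5·189.2500 = 1419.3750
edge 9: (1,34.5)→(0.5,30)  cross = 1·30 − 0.5·34.5 = 12.7500; (r_i+r_j)·cross = 1.5·12.7500 = 19.1250
Σcross = 753.2500 → A = |Σcross|/2 = 376.6250 mm²
Σ(r_i+r_j)·cross = 18769.5000 → first moment M = |Σ|/6 = 3128.2500
R_c = M/A = 3128.2500/376.6250 = 8.3060 mm
θ = 181° = 3.159046 rad
V = θ·R_c·A = 3.159046·8.3060·376.6250 = 9882.285 mm³

Volume = 9882.285 mm³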